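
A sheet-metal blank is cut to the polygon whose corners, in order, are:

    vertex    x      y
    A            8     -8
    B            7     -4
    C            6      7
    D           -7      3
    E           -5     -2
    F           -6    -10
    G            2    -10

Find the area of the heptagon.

187.5

Apply the shoelace formula: 2A = Σ (x_i·y_{i+1} − x_{i+1}·y_i), indices taken mod 7.
Σ = (24) + (73) + (67) + (29) + (38) + (80) + (64) = 375
Area = |Σ|/2 = 187.5.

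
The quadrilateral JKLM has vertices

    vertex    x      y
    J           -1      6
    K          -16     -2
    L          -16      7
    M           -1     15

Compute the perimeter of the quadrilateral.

|JK| = √((-15)² + (-8)²) = √289 = 17
|KL| = √((0)² + (9)²) = √81 = 9
|LM| = √((15)² + (8)²) = √289 = 17
|MJ| = √((0)² + (-9)²) = √81 = 9
Perimeter = 17 + 9 + 17 + 9 = 52.

52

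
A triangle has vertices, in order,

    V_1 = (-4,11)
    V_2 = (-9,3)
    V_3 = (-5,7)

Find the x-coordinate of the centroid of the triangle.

-6

Apply Gauss's area formula. First the cross-terms c_i = x_i·y_{i+1} − x_{i+1}·y_i:
  87, -48, -27  ⇒  2A = 12, A = 6.
Then Σ (x_i + x_{i+1})·c_i = -216, so x̄ = -216 / (6·6) = -6.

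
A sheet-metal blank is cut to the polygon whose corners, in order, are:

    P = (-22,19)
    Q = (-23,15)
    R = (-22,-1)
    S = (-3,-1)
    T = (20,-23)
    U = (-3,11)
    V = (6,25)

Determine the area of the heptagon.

621

Apply the surveyor's formula: 2A = Σ (x_i·y_{i+1} − x_{i+1}·y_i), indices taken mod 7.
Σ = (107) + (353) + (19) + (89) + (151) + (-141) + (664) = 1242
Area = |Σ|/2 = 621.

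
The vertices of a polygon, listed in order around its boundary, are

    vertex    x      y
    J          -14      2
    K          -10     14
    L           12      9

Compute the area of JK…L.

142

Apply the shoelace formula: 2A = Σ (x_i·y_{i+1} − x_{i+1}·y_i), indices taken mod 3.
Cross-terms: -176, -258, 150  ⇒  Σ = -284
Area = |Σ|/2 = 142.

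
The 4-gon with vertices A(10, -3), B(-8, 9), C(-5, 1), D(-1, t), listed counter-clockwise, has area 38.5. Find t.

The doubled signed area Σ (x_i y_{i+1} − x_{i+1} y_i) is linear in t.
With t=0 it equals 107; the coefficient of t is -15 (from the two edges through D).
So -15·t + 107 = 2·38.5 = 77 ⇒ t = 2.

2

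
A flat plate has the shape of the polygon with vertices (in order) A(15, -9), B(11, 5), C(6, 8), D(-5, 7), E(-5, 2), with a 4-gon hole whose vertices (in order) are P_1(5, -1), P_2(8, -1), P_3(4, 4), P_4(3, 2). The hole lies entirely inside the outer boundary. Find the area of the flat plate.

Outer boundary:
Apply the surveyor's formula: 2A = Σ (x_i·y_{i+1} − x_{i+1}·y_i), indices taken mod 5.
Cross-terms: 174, 58, 82, 25, 15  ⇒  Σ = 354
Area = |Σ|/2 = 177.
Hole:
Σ = (3) + (36) + (-4) + (-13) = 22
Area = |Σ|/2 = 11.
Net area = 177 − 11 = 166.

166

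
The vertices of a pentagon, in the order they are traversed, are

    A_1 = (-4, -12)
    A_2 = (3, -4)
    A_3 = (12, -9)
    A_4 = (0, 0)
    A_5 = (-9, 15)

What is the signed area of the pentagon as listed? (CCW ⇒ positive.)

Apply Gauss's area formula: 2A = Σ (x_i·y_{i+1} − x_{i+1}·y_i), indices taken mod 5.
A_1→A_2: (-4)(-4) − (3)(-12) = 52
A_2→A_3: (3)(-9) − (12)(-4) = 21
A_3→A_4: (12)(0) − (0)(-9) = 0
A_4→A_5: (0)(15) − (-9)(0) = 0
A_5→A_1: (-9)(-12) − (-4)(15) = 168
Σ = 241
Signed area = Σ/2 = 120.5 (positive ⇒ counter-clockwise traversal).

120.5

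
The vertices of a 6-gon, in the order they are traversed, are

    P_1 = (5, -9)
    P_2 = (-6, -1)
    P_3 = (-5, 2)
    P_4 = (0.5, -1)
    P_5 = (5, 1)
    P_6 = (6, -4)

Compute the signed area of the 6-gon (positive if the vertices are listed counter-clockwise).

Σ = (-59) + (-17) + (4) + (5.5) + (-26) + (-34) = -126.5
Signed area = Σ/2 = -63.25 (negative ⇒ clockwise traversal).

-63.25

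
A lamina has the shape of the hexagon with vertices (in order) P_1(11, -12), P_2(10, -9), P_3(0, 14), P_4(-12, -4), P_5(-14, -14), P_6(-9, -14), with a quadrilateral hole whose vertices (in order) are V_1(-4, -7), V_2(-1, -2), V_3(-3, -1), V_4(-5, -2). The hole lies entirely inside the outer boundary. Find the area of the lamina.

Outer boundary:
Apply Gauss's area formula: 2A = Σ (x_i·y_{i+1} − x_{i+1}·y_i), indices taken mod 6.
Σ = (21) + (140) + (168) + (112) + (70) + (262) = 773
Area = |Σ|/2 = 386.5.
Hole:
Apply Gauss's area formula: 2A = Σ (x_i·y_{i+1} − x_{i+1}·y_i), indices taken mod 4.
Σ = (1) + (-5) + (1) + (27) = 24
Area = |Σ|/2 = 12.
Net area = 386.5 − 12 = 374.5.

374.5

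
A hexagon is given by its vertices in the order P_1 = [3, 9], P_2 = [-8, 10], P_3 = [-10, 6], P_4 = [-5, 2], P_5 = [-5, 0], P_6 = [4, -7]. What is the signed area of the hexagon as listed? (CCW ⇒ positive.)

Apply the surveyor's formula: 2A = Σ (x_i·y_{i+1} − x_{i+1}·y_i), indices taken mod 6.
P_1→P_2: (3)(10) − (-8)(9) = 102
P_2→P_3: (-8)(6) − (-10)(10) = 52
P_3→P_4: (-10)(2) − (-5)(6) = 10
P_4→P_5: (-5)(0) − (-5)(2) = 10
P_5→P_6: (-5)(-7) − (4)(0) = 35
P_6→P_1: (4)(9) − (3)(-7) = 57
Σ = 266
Signed area = Σ/2 = 133 (positive ⇒ counter-clockwise traversal).

133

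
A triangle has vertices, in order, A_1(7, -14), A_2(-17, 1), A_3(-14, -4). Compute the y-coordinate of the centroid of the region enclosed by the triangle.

-17/3

Apply the surveyor's formula. First the cross-terms c_i = x_i·y_{i+1} − x_{i+1}·y_i:
  -231, 82, 224  ⇒  2A = 75, A = 37.5.
Then Σ (y_i + y_{i+1})·c_i = -1275, so ȳ = -1275 / (6·37.5) = -17/3.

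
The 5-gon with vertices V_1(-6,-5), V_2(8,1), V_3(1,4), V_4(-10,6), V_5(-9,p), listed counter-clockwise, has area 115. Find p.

The doubled signed area Σ (x_i y_{i+1} − x_{i+1} y_i) is linear in p.
With p=0 it equals 210; the coefficient of p is -4 (from the two edges through V_5).
So -4·p + 210 = 2·115 = 230 ⇒ p = -5.

-5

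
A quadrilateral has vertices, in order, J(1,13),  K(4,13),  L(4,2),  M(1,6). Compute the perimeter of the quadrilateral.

26

|JK| = √((3)² + (0)²) = √9 = 3
|KL| = √((0)² + (-11)²) = √121 = 11
|LM| = √((-3)² + (4)²) = √25 = 5
|MJ| = √((0)² + (7)²) = √49 = 7
Perimeter = 3 + 11 + 5 + 7 = 26.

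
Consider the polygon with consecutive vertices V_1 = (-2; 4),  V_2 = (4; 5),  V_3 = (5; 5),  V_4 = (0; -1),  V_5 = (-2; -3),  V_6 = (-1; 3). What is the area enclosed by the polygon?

22.5

Σ = (-26) + (-5) + (-5) + (-2) + (-9) + (2) = -45
Area = |Σ|/2 = 22.5.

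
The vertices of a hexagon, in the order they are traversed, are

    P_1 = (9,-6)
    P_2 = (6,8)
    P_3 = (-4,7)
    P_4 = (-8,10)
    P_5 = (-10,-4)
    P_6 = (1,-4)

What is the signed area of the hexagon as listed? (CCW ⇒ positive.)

Apply the surveyor's formula: 2A = Σ (x_i·y_{i+1} − x_{i+1}·y_i), indices taken mod 6.
Cross-terms: 108, 74, 16, 132, 44, 30  ⇒  Σ = 404
Signed area = Σ/2 = 202 (positive ⇒ counter-clockwise traversal).

202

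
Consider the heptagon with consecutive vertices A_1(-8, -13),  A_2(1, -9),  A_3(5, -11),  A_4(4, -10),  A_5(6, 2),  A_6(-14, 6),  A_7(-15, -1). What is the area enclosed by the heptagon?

Apply Gauss's area formula: 2A = Σ (x_i·y_{i+1} − x_{i+1}·y_i), indices taken mod 7.
Σ = (85) + (34) + (-6) + (68) + (64) + (104) + (187) = 536
Area = |Σ|/2 = 268.

268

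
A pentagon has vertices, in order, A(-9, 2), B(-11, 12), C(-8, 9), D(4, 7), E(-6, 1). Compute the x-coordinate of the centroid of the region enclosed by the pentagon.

-1049/207

Apply the shoelace (surveyor's) formula. First the cross-terms c_i = x_i·y_{i+1} − x_{i+1}·y_i:
  -86, -3, -92, 46, -3  ⇒  2A = -138, A = -69.
Then Σ (x_i + x_{i+1})·c_i = 2098, so x̄ = 2098 / (6·(-69)) = -1049/207.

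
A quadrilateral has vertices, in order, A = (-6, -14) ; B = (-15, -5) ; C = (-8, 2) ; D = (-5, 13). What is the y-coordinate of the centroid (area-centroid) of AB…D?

-74/21

Apply Gauss's area formula. First the cross-terms c_i = x_i·y_{i+1} − x_{i+1}·y_i:
  -180, -70, -94, 148  ⇒  2A = -196, A = -98.
Then Σ (y_i + y_{i+1})·c_i = 2072, so ȳ = 2072 / (6·(-98)) = -74/21.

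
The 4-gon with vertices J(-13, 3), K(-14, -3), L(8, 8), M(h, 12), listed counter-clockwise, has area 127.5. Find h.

Write out the shoelace sum; only the two edges meeting at M involve h:
2·Area = [(8·12 − h·8) + (h·3 − (-13)·12)] + -7
       = -5·h + 245 = 255
⇒ h = -2.

-2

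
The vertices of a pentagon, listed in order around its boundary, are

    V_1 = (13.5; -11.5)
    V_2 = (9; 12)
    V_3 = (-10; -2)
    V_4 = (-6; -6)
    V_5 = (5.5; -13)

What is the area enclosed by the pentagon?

319.375

Apply the shoelace (surveyor's) formula: 2A = Σ (x_i·y_{i+1} − x_{i+1}·y_i), indices taken mod 5.
Σ = (265.5) + (102) + (48) + (111) + (112.25) = 638.75
Area = |Σ|/2 = 319.375.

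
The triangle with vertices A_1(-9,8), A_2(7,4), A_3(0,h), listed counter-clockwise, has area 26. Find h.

9

The doubled signed area Σ (x_i y_{i+1} − x_{i+1} y_i) is linear in h.
With h=0 it equals -92; the coefficient of h is 16 (from the two edges through A_3).
So 16·h + -92 = 2·26 = 52 ⇒ h = 9.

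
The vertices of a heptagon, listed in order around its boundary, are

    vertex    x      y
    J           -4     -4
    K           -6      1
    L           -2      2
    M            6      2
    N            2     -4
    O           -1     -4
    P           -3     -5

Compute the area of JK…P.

Σ = (-28) + (-10) + (-16) + (-28) + (-12) + (-7) + (-8) = -109
Area = |Σ|/2 = 54.5.

54.5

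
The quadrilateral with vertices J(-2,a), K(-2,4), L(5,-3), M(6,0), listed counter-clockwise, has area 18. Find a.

5

The doubled signed area Σ (x_i y_{i+1} − x_{i+1} y_i) is linear in a.
With a=0 it equals -4; the coefficient of a is 8 (from the two edges through J).
So 8·a + -4 = 2·18 = 36 ⇒ a = 5.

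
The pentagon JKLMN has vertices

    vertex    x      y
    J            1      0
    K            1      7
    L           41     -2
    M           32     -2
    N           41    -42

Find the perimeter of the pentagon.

|JK| = √((0)² + (7)²) = √49 = 7
|KL| = √((40)² + (-9)²) = √1681 = 41
|LM| = √((-9)² + (0)²) = √81 = 9
|MN| = √((9)² + (-40)²) = √1681 = 41
|NJ| = √((-40)² + (42)²) = √3364 = 58
Perimeter = 7 + 41 + 9 + 41 + 58 = 156.

156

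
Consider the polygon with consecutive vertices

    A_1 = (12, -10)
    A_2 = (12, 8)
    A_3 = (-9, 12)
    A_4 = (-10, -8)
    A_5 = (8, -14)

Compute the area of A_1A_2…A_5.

458

Apply Gauss's area formula: 2A = Σ (x_i·y_{i+1} − x_{i+1}·y_i), indices taken mod 5.
Σ = (216) + (216) + (192) + (204) + (88) = 916
Area = |Σ|/2 = 458.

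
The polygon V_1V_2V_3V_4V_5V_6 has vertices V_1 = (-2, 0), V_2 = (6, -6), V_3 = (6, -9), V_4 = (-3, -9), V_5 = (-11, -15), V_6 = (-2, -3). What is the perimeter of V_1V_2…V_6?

50

|V_1V_2| = √((8)² + (-6)²) = √100 = 10
|V_2V_3| = √((0)² + (-3)²) = √9 = 3
|V_3V_4| = √((-9)² + (0)²) = √81 = 9
|V_4V_5| = √((-8)² + (-6)²) = √100 = 10
|V_5V_6| = √((9)² + (12)²) = √225 = 15
|V_6V_1| = √((0)² + (3)²) = √9 = 3
Perimeter = 10 + 3 + 9 + 10 + 15 + 3 = 50.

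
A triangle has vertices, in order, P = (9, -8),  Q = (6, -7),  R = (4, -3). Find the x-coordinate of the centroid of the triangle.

Apply the shoelace (surveyor's) formula. First the cross-terms c_i = x_i·y_{i+1} − x_{i+1}·y_i:
  -15, 10, -5  ⇒  2A = -10, A = -5.
Then Σ (x_i + x_{i+1})·c_i = -190, so x̄ = -190 / (6·(-5)) = 19/3.

19/3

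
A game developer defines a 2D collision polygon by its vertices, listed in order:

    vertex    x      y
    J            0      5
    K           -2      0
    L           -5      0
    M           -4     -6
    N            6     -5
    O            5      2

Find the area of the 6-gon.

Apply the shoelace (surveyor's) formula: 2A = Σ (x_i·y_{i+1} − x_{i+1}·y_i), indices taken mod 6.
J→K: (0)(0) − (-2)(5) = 10
K→L: (-2)(0) − (-5)(0) = 0
L→M: (-5)(-6) − (-4)(0) = 30
M→N: (-4)(-5) − (6)(-6) = 56
N→O: (6)(2) − (5)(-5) = 37
O→J: (5)(5) − (0)(2) = 25
Σ = 158
Area = |Σ|/2 = 79.

79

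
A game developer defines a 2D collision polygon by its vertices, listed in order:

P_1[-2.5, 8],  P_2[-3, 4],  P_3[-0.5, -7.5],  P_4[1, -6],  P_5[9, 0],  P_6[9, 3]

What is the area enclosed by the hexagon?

Apply Gauss's area formula: 2A = Σ (x_i·y_{i+1} − x_{i+1}·y_i), indices taken mod 6.
P_1→P_2: (-2.5)(4) − (-3)(8) = 14
P_2→P_3: (-3)(-7.5) − (-0.5)(4) = 24.5
P_3→P_4: (-0.5)(-6) − (1)(-7.5) = 10.5
P_4→P_5: (1)(0) − (9)(-6) = 54
P_5→P_6: (9)(3) − (9)(0) = 27
P_6→P_1: (9)(8) − (-2.5)(3) = 79.5
Σ = 209.5
Area = |Σ|/2 = 104.75.

104.75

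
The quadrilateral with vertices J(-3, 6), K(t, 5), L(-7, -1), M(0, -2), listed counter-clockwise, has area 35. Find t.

-6

The doubled signed area Σ (x_i y_{i+1} − x_{i+1} y_i) is linear in t.
With t=0 it equals 28; the coefficient of t is -7 (from the two edges through K).
So -7·t + 28 = 2·35 = 70 ⇒ t = -6.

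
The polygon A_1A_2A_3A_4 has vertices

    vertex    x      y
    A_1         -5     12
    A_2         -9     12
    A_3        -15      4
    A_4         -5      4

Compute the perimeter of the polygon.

|A_1A_2| = √((-4)² + (0)²) = √16 = 4
|A_2A_3| = √((-6)² + (-8)²) = √100 = 10
|A_3A_4| = √((10)² + (0)²) = √100 = 10
|A_4A_1| = √((0)² + (8)²) = √64 = 8
Perimeter = 4 + 10 + 10 + 8 = 32.

32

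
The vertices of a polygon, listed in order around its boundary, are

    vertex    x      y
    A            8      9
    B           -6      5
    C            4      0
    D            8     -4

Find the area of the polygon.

81

Σ = (94) + (-20) + (-16) + (104) = 162
Area = |Σ|/2 = 81.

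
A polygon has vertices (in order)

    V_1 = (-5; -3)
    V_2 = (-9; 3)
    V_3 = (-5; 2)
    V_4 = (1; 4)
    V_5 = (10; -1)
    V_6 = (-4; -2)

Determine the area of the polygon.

Σ = (-42) + (-3) + (-22) + (-41) + (-24) + (2) = -130
Area = |Σ|/2 = 65.

65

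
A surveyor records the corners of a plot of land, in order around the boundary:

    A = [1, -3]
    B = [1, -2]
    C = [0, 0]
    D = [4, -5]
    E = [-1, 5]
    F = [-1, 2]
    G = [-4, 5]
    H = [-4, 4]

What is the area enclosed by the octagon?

Apply the shoelace formula: 2A = Σ (x_i·y_{i+1} − x_{i+1}·y_i), indices taken mod 8.
A→B: (1)(-2) − (1)(-3) = 1
B→C: (1)(0) − (0)(-2) = 0
C→D: (0)(-5) − (4)(0) = 0
D→E: (4)(5) − (-1)(-5) = 15
E→F: (-1)(2) − (-1)(5) = 3
F→G: (-1)(5) − (-4)(2) = 3
G→H: (-4)(4) − (-4)(5) = 4
H→A: (-4)(-3) − (1)(4) = 8
Σ = 34
Area = |Σ|/2 = 17.

17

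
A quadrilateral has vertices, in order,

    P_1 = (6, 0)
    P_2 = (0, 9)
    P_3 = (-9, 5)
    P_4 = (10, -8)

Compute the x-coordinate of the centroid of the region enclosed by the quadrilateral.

77/123

Apply the shoelace (surveyor's) formula. First the cross-terms c_i = x_i·y_{i+1} − x_{i+1}·y_i:
  54, 81, 22, 48  ⇒  2A = 205, A = 102.5.
Then Σ (x_i + x_{i+1})·c_i = 385, so x̄ = 385 / (6·102.5) = 77/123.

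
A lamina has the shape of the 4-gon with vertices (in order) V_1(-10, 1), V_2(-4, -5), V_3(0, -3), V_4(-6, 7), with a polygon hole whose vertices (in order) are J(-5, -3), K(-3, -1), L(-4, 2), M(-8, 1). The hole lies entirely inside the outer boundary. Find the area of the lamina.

Outer boundary:
Apply Gauss's area formula: 2A = Σ (x_i·y_{i+1} − x_{i+1}·y_i), indices taken mod 4.
Cross-terms: 54, 12, -18, 64  ⇒  Σ = 112
Area = |Σ|/2 = 56.
Hole:
Apply the surveyor's formula: 2A = Σ (x_i·y_{i+1} − x_{i+1}·y_i), indices taken mod 4.
J→K: (-5)(-1) − (-3)(-3) = -4
K→L: (-3)(2) − (-4)(-1) = -10
L→M: (-4)(1) − (-8)(2) = 12
M→J: (-8)(-3) − (-5)(1) = 29
Σ = 27
Area = |Σ|/2 = 13.5.
Net area = 56 − 13.5 = 42.5.

42.5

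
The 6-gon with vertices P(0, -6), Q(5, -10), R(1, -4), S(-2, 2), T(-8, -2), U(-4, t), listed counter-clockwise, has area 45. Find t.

-5

The doubled signed area Σ (x_i y_{i+1} − x_{i+1} y_i) is linear in t.
With t=0 it equals 50; the coefficient of t is -8 (from the two edges through U).
So -8·t + 50 = 2·45 = 90 ⇒ t = -5.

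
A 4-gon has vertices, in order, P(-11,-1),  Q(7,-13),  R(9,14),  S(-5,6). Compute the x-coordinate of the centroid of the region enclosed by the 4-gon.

55/42

Apply Gauss's area formula. First the cross-terms c_i = x_i·y_{i+1} − x_{i+1}·y_i:
  150, 215, 124, 71  ⇒  2A = 560, A = 280.
Then Σ (x_i + x_{i+1})·c_i = 2200, so x̄ = 2200 / (6·280) = 55/42.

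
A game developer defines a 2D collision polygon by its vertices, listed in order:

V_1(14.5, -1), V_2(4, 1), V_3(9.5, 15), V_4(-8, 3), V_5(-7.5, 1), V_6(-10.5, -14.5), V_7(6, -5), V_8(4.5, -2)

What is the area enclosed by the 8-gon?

262.875

Apply Gauss's area formula: 2A = Σ (x_i·y_{i+1} − x_{i+1}·y_i), indices taken mod 8.
Σ = (18.5) + (50.5) + (148.5) + (14.5) + (119.25) + (139.5) + (10.5) + (24.5) = 525.75
Area = |Σ|/2 = 262.875.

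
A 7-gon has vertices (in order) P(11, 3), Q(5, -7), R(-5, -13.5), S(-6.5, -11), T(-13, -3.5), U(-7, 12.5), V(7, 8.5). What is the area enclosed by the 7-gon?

Σ = (-92) + (-102.5) + (-32.75) + (-120.25) + (-187) + (-147) + (-72.5) = -754
Area = |Σ|/2 = 377.

377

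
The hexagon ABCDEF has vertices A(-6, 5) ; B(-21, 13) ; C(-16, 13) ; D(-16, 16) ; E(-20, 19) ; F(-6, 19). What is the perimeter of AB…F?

58

|AB| = √((-15)² + (8)²) = √289 = 17
|BC| = √((5)² + (0)²) = √25 = 5
|CD| = √((0)² + (3)²) = √9 = 3
|DE| = √((-4)² + (3)²) = √25 = 5
|EF| = √((14)² + (0)²) = √196 = 14
|FA| = √((0)² + (-14)²) = √196 = 14
Perimeter = 17 + 5 + 3 + 5 + 14 + 14 = 58.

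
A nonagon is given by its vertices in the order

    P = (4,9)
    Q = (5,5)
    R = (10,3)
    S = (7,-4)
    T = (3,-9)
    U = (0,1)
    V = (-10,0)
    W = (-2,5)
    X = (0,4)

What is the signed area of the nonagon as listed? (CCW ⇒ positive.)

-116.5

Apply the surveyor's formula: 2A = Σ (x_i·y_{i+1} − x_{i+1}·y_i), indices taken mod 9.
Σ = (-25) + (-35) + (-61) + (-51) + (3) + (10) + (-50) + (-8) + (-16) = -233
Signed area = Σ/2 = -116.5 (negative ⇒ clockwise traversal).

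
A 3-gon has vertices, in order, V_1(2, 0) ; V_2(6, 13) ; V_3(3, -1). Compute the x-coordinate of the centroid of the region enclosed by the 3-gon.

Apply the surveyor's formula. First the cross-terms c_i = x_i·y_{i+1} − x_{i+1}·y_i:
  26, -45, 2  ⇒  2A = -17, A = -8.5.
Then Σ (x_i + x_{i+1})·c_i = -187, so x̄ = -187 / (6·(-8.5)) = 11/3.

11/3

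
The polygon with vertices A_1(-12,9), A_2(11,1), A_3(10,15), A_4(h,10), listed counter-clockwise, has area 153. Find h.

-7

Write out the shoelace sum; only the two edges meeting at A_4 involve h:
2·Area = [(10·10 − h·15) + (h·9 − (-12)·10)] + 44
       = -6·h + 264 = 306
⇒ h = -7.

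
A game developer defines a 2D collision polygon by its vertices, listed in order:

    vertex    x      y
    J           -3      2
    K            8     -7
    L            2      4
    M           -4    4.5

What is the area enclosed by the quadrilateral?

40.75

Apply Gauss's area formula: 2A = Σ (x_i·y_{i+1} − x_{i+1}·y_i), indices taken mod 4.
Σ = (5) + (46) + (25) + (5.5) = 81.5
Area = |Σ|/2 = 40.75.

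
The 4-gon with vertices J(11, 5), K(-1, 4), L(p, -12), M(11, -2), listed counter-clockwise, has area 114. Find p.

7

Write out the shoelace sum; only the two edges meeting at L involve p:
2·Area = [((-1)·(-12) − p·4) + (p·(-2) − 11·(-12))] + 126
       = -6·p + 270 = 228
⇒ p = 7.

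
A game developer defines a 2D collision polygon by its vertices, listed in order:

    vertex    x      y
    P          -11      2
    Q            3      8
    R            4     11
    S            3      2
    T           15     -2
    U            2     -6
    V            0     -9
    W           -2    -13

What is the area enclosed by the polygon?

Apply the shoelace (surveyor's) formula: 2A = Σ (x_i·y_{i+1} − x_{i+1}·y_i), indices taken mod 8.
P→Q: (-11)(8) − (3)(2) = -94
Q→R: (3)(11) − (4)(8) = 1
R→S: (4)(2) − (3)(11) = -25
S→T: (3)(-2) − (15)(2) = -36
T→U: (15)(-6) − (2)(-2) = -86
U→V: (2)(-9) − (0)(-6) = -18
V→W: (0)(-13) − (-2)(-9) = -18
W→P: (-2)(2) − (-11)(-13) = -147
Σ = -423
Area = |Σ|/2 = 211.5.

211.5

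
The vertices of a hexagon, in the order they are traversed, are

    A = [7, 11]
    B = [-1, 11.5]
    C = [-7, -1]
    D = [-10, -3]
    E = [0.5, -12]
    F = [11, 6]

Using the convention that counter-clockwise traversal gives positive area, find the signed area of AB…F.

259.75

Σ = (91.5) + (81.5) + (11) + (121.5) + (135) + (79) = 519.5
Signed area = Σ/2 = 259.75 (positive ⇒ counter-clockwise traversal).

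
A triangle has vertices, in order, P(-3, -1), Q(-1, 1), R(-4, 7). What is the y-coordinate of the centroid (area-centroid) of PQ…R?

Apply the shoelace (surveyor's) formula. First the cross-terms c_i = x_i·y_{i+1} − x_{i+1}·y_i:
  -4, -3, 25  ⇒  2A = 18, A = 9.
Then Σ (y_i + y_{i+1})·c_i = 126, so ȳ = 126 / (6·9) = 7/3.

7/3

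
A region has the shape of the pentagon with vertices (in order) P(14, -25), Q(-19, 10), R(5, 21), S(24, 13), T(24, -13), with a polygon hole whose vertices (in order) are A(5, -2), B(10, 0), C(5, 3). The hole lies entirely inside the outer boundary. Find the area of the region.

1120

Outer boundary:
Apply the shoelace formula: 2A = Σ (x_i·y_{i+1} − x_{i+1}·y_i), indices taken mod 5.
Σ = (-335) + (-449) + (-439) + (-624) + (-418) = -2265
Area = |Σ|/2 = 1132.5.
Hole:
Σ = (20) + (30) + (-25) = 25
Area = |Σ|/2 = 12.5.
Net area = 1132.5 − 12.5 = 1120.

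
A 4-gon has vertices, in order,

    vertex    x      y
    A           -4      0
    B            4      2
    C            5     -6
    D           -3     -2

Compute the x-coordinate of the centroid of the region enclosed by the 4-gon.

Apply Gauss's area formula. First the cross-terms c_i = x_i·y_{i+1} − x_{i+1}·y_i:
  -8, -34, -28, -8  ⇒  2A = -78, A = -39.
Then Σ (x_i + x_{i+1})·c_i = -306, so x̄ = -306 / (6·(-39)) = 17/13.

17/13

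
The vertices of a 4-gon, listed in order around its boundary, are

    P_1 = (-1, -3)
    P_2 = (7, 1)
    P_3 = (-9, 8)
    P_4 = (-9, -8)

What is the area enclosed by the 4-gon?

Σ = (20) + (65) + (144) + (19) = 248
Area = |Σ|/2 = 124.

124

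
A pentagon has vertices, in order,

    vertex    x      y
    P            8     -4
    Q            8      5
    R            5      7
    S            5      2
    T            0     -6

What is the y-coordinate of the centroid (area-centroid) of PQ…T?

-47/96

Apply Gauss's area formula. First the cross-terms c_i = x_i·y_{i+1} − x_{i+1}·y_i:
  72, 31, -25, -30, 48  ⇒  2A = 96, A = 48.
Then Σ (y_i + y_{i+1})·c_i = -141, so ȳ = -141 / (6·48) = -47/96.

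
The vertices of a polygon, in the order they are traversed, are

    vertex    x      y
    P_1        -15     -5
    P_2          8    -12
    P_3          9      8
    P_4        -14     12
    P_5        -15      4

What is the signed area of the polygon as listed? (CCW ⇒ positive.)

Apply Gauss's area formula: 2A = Σ (x_i·y_{i+1} − x_{i+1}·y_i), indices taken mod 5.
Cross-terms: 220, 172, 220, 124, 135  ⇒  Σ = 871
Signed area = Σ/2 = 435.5 (positive ⇒ counter-clockwise traversal).

435.5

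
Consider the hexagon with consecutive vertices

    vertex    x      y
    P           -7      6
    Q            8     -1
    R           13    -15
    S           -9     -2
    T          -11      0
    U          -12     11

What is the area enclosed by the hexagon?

Apply Gauss's area formula: 2A = Σ (x_i·y_{i+1} − x_{i+1}·y_i), indices taken mod 6.
P→Q: (-7)(-1) − (8)(6) = -41
Q→R: (8)(-15) − (13)(-1) = -107
R→S: (13)(-2) − (-9)(-15) = -161
S→T: (-9)(0) − (-11)(-2) = -22
T→U: (-11)(11) − (-12)(0) = -121
U→P: (-12)(6) − (-7)(11) = 5
Σ = -447
Area = |Σ|/2 = 223.5.

223.5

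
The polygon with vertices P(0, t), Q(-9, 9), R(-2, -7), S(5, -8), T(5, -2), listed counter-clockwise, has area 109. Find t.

Write out the shoelace sum; only the two edges meeting at P involve t:
2·Area = [(5·t − 0·(-2)) + (0·9 − (-9)·t)] + 162
       = 14·t + 162 = 218
⇒ t = 4.

4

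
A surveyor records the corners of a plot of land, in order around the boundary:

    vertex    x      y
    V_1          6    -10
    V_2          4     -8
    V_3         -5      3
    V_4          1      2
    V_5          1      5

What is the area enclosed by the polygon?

V_1→V_2: (6)(-8) − (4)(-10) = -8
V_2→V_3: (4)(3) − (-5)(-8) = -28
V_3→V_4: (-5)(2) − (1)(3) = -13
V_4→V_5: (1)(5) − (1)(2) = 3
V_5→V_1: (1)(-10) − (6)(5) = -40
Σ = -86
Area = |Σ|/2 = 43.

43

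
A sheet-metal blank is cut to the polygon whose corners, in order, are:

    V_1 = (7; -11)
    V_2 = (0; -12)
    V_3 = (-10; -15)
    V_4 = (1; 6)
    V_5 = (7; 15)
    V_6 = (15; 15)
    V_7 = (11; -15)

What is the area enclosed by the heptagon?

Apply Gauss's area formula: 2A = Σ (x_i·y_{i+1} − x_{i+1}·y_i), indices taken mod 7.
Cross-terms: -84, -120, -45, -27, -120, -390, -16  ⇒  Σ = -802
Area = |Σ|/2 = 401.

401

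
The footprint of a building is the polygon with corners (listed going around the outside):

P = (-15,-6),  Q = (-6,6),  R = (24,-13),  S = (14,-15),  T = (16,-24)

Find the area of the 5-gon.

Cross-terms: -126, -66, -178, -96, -456  ⇒  Σ = -922
Area = |Σ|/2 = 461.

461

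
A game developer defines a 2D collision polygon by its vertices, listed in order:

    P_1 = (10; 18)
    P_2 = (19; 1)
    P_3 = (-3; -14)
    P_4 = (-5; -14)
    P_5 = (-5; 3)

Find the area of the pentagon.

414

Apply the shoelace formula: 2A = Σ (x_i·y_{i+1} − x_{i+1}·y_i), indices taken mod 5.
P_1→P_2: (10)(1) − (19)(18) = -332
P_2→P_3: (19)(-14) − (-3)(1) = -263
P_3→P_4: (-3)(-14) − (-5)(-14) = -28
P_4→P_5: (-5)(3) − (-5)(-14) = -85
P_5→P_1: (-5)(18) − (10)(3) = -120
Σ = -828
Area = |Σ|/2 = 414.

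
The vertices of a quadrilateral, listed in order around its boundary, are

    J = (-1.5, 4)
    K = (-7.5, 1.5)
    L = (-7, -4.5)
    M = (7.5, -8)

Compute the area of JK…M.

Apply the surveyor's formula: 2A = Σ (x_i·y_{i+1} − x_{i+1}·y_i), indices taken mod 4.
Σ = (27.75) + (44.25) + (89.75) + (18) = 179.75
Area = |Σ|/2 = 89.875.

89.875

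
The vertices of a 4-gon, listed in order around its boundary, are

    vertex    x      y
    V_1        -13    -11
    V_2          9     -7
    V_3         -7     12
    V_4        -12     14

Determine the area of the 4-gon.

Apply Gauss's area formula: 2A = Σ (x_i·y_{i+1} − x_{i+1}·y_i), indices taken mod 4.
Cross-terms: 190, 59, 46, 314  ⇒  Σ = 609
Area = |Σ|/2 = 304.5.

304.5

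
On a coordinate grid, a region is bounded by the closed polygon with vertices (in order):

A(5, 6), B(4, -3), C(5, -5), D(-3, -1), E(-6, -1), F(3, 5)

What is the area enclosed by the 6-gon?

50.5

A→B: (5)(-3) − (4)(6) = -39
B→C: (4)(-5) − (5)(-3) = -5
C→D: (5)(-1) − (-3)(-5) = -20
D→E: (-3)(-1) − (-6)(-1) = -3
E→F: (-6)(5) − (3)(-1) = -27
F→A: (3)(6) − (5)(5) = -7
Σ = -101
Area = |Σ|/2 = 50.5.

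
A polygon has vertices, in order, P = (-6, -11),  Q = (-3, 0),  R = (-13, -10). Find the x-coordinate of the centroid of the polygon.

-22/3

Apply Gauss's area formula. First the cross-terms c_i = x_i·y_{i+1} − x_{i+1}·y_i:
  -33, 30, 83  ⇒  2A = 80, A = 40.
Then Σ (x_i + x_{i+1})·c_i = -1760, so x̄ = -1760 / (6·40) = -22/3.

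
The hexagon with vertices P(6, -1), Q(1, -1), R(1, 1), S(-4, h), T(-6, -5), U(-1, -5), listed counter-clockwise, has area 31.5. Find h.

Write out the shoelace sum; only the two edges meeting at S involve h:
2·Area = [(1·h − (-4)·1) + ((-4)·(-5) − (-6)·h)] + 53
       = 7·h + 77 = 63
⇒ h = -2.

-2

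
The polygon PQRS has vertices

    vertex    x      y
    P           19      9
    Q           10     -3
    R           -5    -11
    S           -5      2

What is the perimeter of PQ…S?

70

|PQ| = √((-9)² + (-12)²) = √225 = 15
|QR| = √((-15)² + (-8)²) = √289 = 17
|RS| = √((0)² + (13)²) = √169 = 13
|SP| = √((24)² + (7)²) = √625 = 25
Perimeter = 15 + 17 + 13 + 25 = 70.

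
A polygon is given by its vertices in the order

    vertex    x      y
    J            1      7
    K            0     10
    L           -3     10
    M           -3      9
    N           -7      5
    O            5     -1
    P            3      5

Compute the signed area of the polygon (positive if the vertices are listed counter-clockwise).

58.5

Σ = (10) + (30) + (3) + (48) + (-18) + (28) + (16) = 117
Signed area = Σ/2 = 58.5 (positive ⇒ counter-clockwise traversal).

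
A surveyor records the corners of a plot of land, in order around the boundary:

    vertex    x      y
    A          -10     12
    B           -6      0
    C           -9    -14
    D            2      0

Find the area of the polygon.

104

Apply the surveyor's formula: 2A = Σ (x_i·y_{i+1} − x_{i+1}·y_i), indices taken mod 4.
A→B: (-10)(0) − (-6)(12) = 72
B→C: (-6)(-14) − (-9)(0) = 84
C→D: (-9)(0) − (2)(-14) = 28
D→A: (2)(12) − (-10)(0) = 24
Σ = 208
Area = |Σ|/2 = 104.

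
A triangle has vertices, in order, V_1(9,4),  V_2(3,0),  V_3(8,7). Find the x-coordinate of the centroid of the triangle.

Apply the shoelace formula. First the cross-terms c_i = x_i·y_{i+1} − x_{i+1}·y_i:
  -12, 21, -31  ⇒  2A = -22, A = -11.
Then Σ (x_i + x_{i+1})·c_i = -440, so x̄ = -440 / (6·(-11)) = 20/3.

20/3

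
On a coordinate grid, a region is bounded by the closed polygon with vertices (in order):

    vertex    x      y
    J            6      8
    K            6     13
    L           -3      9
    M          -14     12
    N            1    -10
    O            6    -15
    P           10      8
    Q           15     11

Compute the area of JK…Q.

314

Apply Gauss's area formula: 2A = Σ (x_i·y_{i+1} − x_{i+1}·y_i), indices taken mod 8.
Cross-terms: 30, 93, 90, 128, 45, 198, -10, 54  ⇒  Σ = 628
Area = |Σ|/2 = 314.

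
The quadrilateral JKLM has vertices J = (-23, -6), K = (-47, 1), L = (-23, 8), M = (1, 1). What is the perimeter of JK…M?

|JK| = √((-24)² + (7)²) = √625 = 25
|KL| = √((24)² + (7)²) = √625 = 25
|LM| = √((24)² + (-7)²) = √625 = 25
|MJ| = √((-24)² + (-7)²) = √625 = 25
Perimeter = 25 + 25 + 25 + 25 = 100.

100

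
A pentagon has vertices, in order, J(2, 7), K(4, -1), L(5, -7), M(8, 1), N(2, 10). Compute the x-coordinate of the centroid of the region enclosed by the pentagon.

Apply the shoelace formula. First the cross-terms c_i = x_i·y_{i+1} − x_{i+1}·y_i:
  -30, -23, 61, 78, -6  ⇒  2A = 80, A = 40.
Then Σ (x_i + x_{i+1})·c_i = 1162, so x̄ = 1162 / (6·40) = 581/120.

581/120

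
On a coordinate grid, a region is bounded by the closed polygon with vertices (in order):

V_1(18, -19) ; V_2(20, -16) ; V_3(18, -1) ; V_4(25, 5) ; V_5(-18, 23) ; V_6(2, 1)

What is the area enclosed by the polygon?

510

Apply the shoelace (surveyor's) formula: 2A = Σ (x_i·y_{i+1} − x_{i+1}·y_i), indices taken mod 6.
Cross-terms: 92, 268, 115, 665, -64, -56  ⇒  Σ = 1020
Area = |Σ|/2 = 510.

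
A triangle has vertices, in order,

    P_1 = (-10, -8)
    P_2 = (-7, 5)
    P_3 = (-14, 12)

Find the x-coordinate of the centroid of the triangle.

Apply Gauss's area formula. First the cross-terms c_i = x_i·y_{i+1} − x_{i+1}·y_i:
  -106, -14, 232  ⇒  2A = 112, A = 56.
Then Σ (x_i + x_{i+1})·c_i = -3472, so x̄ = -3472 / (6·56) = -31/3.

-31/3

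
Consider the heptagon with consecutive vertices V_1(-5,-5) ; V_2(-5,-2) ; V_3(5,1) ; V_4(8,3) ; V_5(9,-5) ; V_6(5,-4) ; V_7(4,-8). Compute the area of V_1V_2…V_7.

Apply the shoelace formula: 2A = Σ (x_i·y_{i+1} − x_{i+1}·y_i), indices taken mod 7.
Cross-terms: -15, 5, 7, -67, -11, -24, -60  ⇒  Σ = -165
Area = |Σ|/2 = 82.5.

82.5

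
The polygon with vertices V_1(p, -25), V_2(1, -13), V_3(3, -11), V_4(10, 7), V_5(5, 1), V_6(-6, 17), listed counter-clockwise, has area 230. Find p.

-2

Write out the shoelace sum; only the two edges meeting at V_1 involve p:
2·Area = [((-6)·(-25) − p·17) + (p·(-13) − 1·(-25))] + 225
       = -30·p + 400 = 460
⇒ p = -2.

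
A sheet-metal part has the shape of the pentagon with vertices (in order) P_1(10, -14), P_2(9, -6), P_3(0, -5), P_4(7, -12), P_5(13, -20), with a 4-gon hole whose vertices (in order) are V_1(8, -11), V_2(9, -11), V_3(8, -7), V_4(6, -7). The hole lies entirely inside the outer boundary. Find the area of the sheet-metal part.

39

Outer boundary:
P_1→P_2: (10)(-6) − (9)(-14) = 66
P_2→P_3: (9)(-5) − (0)(-6) = -45
P_3→P_4: (0)(-12) − (7)(-5) = 35
P_4→P_5: (7)(-20) − (13)(-12) = 16
P_5→P_1: (13)(-14) − (10)(-20) = 18
Σ = 90
Area = |Σ|/2 = 45.
Hole:
Cross-terms: 11, 25, -14, -10  ⇒  Σ = 12
Area = |Σ|/2 = 6.
Net area = 45 − 6 = 39.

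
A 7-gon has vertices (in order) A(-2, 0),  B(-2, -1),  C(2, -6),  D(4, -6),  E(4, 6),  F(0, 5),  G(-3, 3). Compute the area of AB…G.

Σ = (2) + (14) + (12) + (48) + (20) + (15) + (6) = 117
Area = |Σ|/2 = 58.5.

58.5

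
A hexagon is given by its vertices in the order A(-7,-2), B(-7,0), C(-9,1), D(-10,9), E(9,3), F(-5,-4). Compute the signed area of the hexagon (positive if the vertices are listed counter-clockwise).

-121

Apply Gauss's area formula: 2A = Σ (x_i·y_{i+1} − x_{i+1}·y_i), indices taken mod 6.
Σ = (-14) + (-7) + (-71) + (-111) + (-21) + (-18) = -242
Signed area = Σ/2 = -121 (negative ⇒ clockwise traversal).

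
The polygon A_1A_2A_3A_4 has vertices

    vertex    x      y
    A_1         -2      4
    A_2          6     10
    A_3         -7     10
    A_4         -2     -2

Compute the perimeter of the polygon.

|A_1A_2| = √((8)² + (6)²) = √100 = 10
|A_2A_3| = √((-13)² + (0)²) = √169 = 13
|A_3A_4| = √((5)² + (-12)²) = √169 = 13
|A_4A_1| = √((0)² + (6)²) = √36 = 6
Perimeter = 10 + 13 + 13 + 6 = 42.

42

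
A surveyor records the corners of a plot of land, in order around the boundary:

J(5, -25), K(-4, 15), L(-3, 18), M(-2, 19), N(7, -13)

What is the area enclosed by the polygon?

145

Apply the surveyor's formula: 2A = Σ (x_i·y_{i+1} − x_{i+1}·y_i), indices taken mod 5.
Σ = (-25) + (-27) + (-21) + (-107) + (-110) = -290
Area = |Σ|/2 = 145.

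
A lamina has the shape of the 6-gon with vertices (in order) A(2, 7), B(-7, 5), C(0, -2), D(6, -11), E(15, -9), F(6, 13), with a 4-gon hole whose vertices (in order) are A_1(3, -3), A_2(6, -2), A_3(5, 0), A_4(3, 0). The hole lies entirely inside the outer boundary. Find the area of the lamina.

Outer boundary:
Apply the surveyor's formula: 2A = Σ (x_i·y_{i+1} − x_{i+1}·y_i), indices taken mod 6.
Σ = (59) + (14) + (12) + (111) + (249) + (16) = 461
Area = |Σ|/2 = 230.5.
Hole:
Apply the shoelace formula: 2A = Σ (x_i·y_{i+1} − x_{i+1}·y_i), indices taken mod 4.
Σ = (12) + (10) + (0) + (-9) = 13
Area = |Σ|/2 = 6.5.
Net area = 230.5 − 6.5 = 224.

224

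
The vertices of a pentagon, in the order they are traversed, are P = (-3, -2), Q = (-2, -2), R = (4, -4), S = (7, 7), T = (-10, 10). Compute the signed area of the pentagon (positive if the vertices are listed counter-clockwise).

Apply Gauss's area formula: 2A = Σ (x_i·y_{i+1} − x_{i+1}·y_i), indices taken mod 5.
Cross-terms: 2, 16, 56, 140, 50  ⇒  Σ = 264
Signed area = Σ/2 = 132 (positive ⇒ counter-clockwise traversal).

132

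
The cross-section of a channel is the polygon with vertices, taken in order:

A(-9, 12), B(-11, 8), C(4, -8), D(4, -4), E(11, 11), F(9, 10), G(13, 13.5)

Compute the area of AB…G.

Σ = (60) + (56) + (16) + (88) + (11) + (-8.5) + (277.5) = 500
Area = |Σ|/2 = 250.

250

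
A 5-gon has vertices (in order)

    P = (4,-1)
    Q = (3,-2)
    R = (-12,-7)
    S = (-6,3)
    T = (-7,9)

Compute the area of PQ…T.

Σ = (-5) + (-45) + (-78) + (-33) + (-29) = -190
Area = |Σ|/2 = 95.

95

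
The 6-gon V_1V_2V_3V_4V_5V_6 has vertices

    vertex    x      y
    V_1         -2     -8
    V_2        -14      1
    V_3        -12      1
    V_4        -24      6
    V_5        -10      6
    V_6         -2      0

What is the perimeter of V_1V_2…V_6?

|V_1V_2| = √((-12)² + (9)²) = √225 = 15
|V_2V_3| = √((2)² + (0)²) = √4 = 2
|V_3V_4| = √((-12)² + (5)²) = √169 = 13
|V_4V_5| = √((14)² + (0)²) = √196 = 14
|V_5V_6| = √((8)² + (-6)²) = √100 = 10
|V_6V_1| = √((0)² + (-8)²) = √64 = 8
Perimeter = 15 + 2 + 13 + 14 + 10 + 8 = 62.

62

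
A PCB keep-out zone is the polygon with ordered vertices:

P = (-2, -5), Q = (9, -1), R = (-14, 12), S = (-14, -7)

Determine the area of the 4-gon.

231.5

Apply the shoelace (surveyor's) formula: 2A = Σ (x_i·y_{i+1} − x_{i+1}·y_i), indices taken mod 4.
Σ = (47) + (94) + (266) + (56) = 463
Area = |Σ|/2 = 231.5.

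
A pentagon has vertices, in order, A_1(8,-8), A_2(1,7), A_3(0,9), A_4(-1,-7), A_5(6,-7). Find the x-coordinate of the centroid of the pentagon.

Apply the shoelace formula. First the cross-terms c_i = x_i·y_{i+1} − x_{i+1}·y_i:
  64, 9, 9, 49, 8  ⇒  2A = 139, A = 69.5.
Then Σ (x_i + x_{i+1})·c_i = 933, so x̄ = 933 / (6·69.5) = 311/139.

311/139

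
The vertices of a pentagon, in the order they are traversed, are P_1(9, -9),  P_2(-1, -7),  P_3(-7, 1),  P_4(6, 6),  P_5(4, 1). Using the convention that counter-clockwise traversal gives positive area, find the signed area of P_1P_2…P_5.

-116.5

Apply Gauss's area formula: 2A = Σ (x_i·y_{i+1} − x_{i+1}·y_i), indices taken mod 5.
P_1→P_2: (9)(-7) − (-1)(-9) = -72
P_2→P_3: (-1)(1) − (-7)(-7) = -50
P_3→P_4: (-7)(6) − (6)(1) = -48
P_4→P_5: (6)(1) − (4)(6) = -18
P_5→P_1: (4)(-9) − (9)(1) = -45
Σ = -233
Signed area = Σ/2 = -116.5 (negative ⇒ clockwise traversal).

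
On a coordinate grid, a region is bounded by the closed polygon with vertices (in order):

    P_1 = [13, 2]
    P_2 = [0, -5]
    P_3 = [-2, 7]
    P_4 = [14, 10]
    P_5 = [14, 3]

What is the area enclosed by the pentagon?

Apply the shoelace (surveyor's) formula: 2A = Σ (x_i·y_{i+1} − x_{i+1}·y_i), indices taken mod 5.
P_1→P_2: (13)(-5) − (0)(2) = -65
P_2→P_3: (0)(7) − (-2)(-5) = -10
P_3→P_4: (-2)(10) − (14)(7) = -118
P_4→P_5: (14)(3) − (14)(10) = -98
P_5→P_1: (14)(2) − (13)(3) = -11
Σ = -302
Area = |Σ|/2 = 151.

151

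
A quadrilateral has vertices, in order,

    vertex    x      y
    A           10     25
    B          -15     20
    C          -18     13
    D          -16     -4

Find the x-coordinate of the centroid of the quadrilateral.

Apply Gauss's area formula. First the cross-terms c_i = x_i·y_{i+1} − x_{i+1}·y_i:
  575, 165, 280, -360  ⇒  2A = 660, A = 330.
Then Σ (x_i + x_{i+1})·c_i = -15680, so x̄ = -15680 / (6·330) = -784/99.

-784/99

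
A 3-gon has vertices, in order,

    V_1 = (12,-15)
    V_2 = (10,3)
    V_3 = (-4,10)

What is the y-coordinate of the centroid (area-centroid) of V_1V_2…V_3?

Apply Gauss's area formula. First the cross-terms c_i = x_i·y_{i+1} − x_{i+1}·y_i:
  186, 112, -60  ⇒  2A = 238, A = 119.
Then Σ (y_i + y_{i+1})·c_i = -476, so ȳ = -476 / (6·119) = -2/3.

-2/3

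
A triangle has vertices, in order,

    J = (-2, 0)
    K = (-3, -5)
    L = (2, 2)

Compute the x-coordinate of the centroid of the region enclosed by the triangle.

Apply the shoelace (surveyor's) formula. First the cross-terms c_i = x_i·y_{i+1} − x_{i+1}·y_i:
  10, 4, 4  ⇒  2A = 18, A = 9.
Then Σ (x_i + x_{i+1})·c_i = -54, so x̄ = -54 / (6·9) = -1.

-1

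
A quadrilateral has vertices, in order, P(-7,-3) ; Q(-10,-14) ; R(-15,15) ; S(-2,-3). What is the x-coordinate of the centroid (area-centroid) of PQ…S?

-838/87

Apply the shoelace formula. First the cross-terms c_i = x_i·y_{i+1} − x_{i+1}·y_i:
  68, -360, 75, -15  ⇒  2A = -232, A = -116.
Then Σ (x_i + x_{i+1})·c_i = 6704, so x̄ = 6704 / (6·(-116)) = -838/87.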